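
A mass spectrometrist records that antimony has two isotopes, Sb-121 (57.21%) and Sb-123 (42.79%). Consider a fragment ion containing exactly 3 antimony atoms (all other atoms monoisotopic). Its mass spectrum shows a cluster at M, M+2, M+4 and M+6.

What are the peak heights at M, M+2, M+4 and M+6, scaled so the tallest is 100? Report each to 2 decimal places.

44.57 : 100.00 : 74.79 : 18.65

Each Sb atom is independently Sb-121 (p = 0.5721) or Sb-123 (q = 0.4279); the cluster is the binomial expansion (p + q)^3.
P(M) = 0.5721^3 = 0.187247
P(M+2) = 3 × 0.5721^2 × 0.4279^1 = 0.420153
P(M+4) = 3 × 0.5721^1 × 0.4279^2 = 0.314252
P(M+6) = 0.4279^3 = 0.078348
The M+2 peak is largest (0.420153); scaling to 100 gives 44.57 : 100.00 : 74.79 : 18.65.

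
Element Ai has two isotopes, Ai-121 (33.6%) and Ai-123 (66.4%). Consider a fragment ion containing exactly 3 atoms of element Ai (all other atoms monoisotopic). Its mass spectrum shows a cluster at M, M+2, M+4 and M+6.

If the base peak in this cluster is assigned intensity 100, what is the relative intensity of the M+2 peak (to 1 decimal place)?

Term probabilities: M 0.0379, M+2 0.2249, M+4 0.4444, M+6 0.2928. Base peak = M+4.
P(M+4) = C(3,2) × 0.336^1 × 0.664^2 = 3 × 0.3360 × 0.440896 = 0.444423 (base)
P(M+2) = C(3,1) × 0.336^2 × 0.664^1 = 3 × 0.112896 × 0.6640 = 0.224889
Relative intensity = 0.224889 / 0.444423 × 100 = 50.6

50.6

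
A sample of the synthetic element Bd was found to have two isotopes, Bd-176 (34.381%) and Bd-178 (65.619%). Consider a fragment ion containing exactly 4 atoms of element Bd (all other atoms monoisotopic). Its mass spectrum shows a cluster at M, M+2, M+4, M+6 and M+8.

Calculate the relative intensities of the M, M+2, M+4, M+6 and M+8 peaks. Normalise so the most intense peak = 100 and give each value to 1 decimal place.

Expanding (0.34381 + 0.65619)^4:
P(M) = 0.34381^4 = 0.013972
P(M+2) = 4 × 0.34381^3 × 0.65619^1 = 0.106671
P(M+4) = 6 × 0.34381^2 × 0.65619^2 = 0.305385
P(M+6) = 4 × 0.34381^1 × 0.65619^3 = 0.388568
P(M+8) = 0.65619^4 = 0.185404
The M+6 peak is largest (0.388568); scaling to 100 gives 3.6 : 27.5 : 78.6 : 100.0 : 47.7.

3.6 : 27.5 : 78.6 : 100.0 : 47.7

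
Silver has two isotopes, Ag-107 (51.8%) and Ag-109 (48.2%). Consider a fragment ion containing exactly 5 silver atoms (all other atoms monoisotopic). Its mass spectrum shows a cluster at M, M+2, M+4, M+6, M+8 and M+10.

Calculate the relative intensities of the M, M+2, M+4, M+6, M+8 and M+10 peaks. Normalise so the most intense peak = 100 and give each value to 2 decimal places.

The 5 Ag atoms are independent, so intensities follow the terms of (0.518 + 0.482)^5.
P(M) = 0.518^5 = 0.037295
P(M+2) = 5 × 0.518^4 × 0.482^1 = 0.173515
P(M+4) = 10 × 0.518^3 × 0.482^2 = 0.322911
P(M+6) = 10 × 0.518^2 × 0.482^3 = 0.300470
P(M+8) = 5 × 0.518^1 × 0.482^4 = 0.139794
P(M+10) = 0.482^5 = 0.026016
The M+4 peak is largest (0.322911); scaling to 100 gives 11.55 : 53.73 : 100.00 : 93.05 : 43.29 : 8.06.

11.55 : 53.73 : 100.00 : 93.05 : 43.29 : 8.06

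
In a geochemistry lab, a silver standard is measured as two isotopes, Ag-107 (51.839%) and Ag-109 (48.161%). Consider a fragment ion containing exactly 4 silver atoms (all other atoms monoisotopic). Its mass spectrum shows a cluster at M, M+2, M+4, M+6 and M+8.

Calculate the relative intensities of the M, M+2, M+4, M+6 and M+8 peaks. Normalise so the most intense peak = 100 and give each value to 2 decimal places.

Each Ag atom is independently Ag-107 (p = 0.51839) or Ag-109 (q = 0.48161); the cluster is the binomial expansion (p + q)^4.
P(M) = 0.51839^4 = 0.072215
P(M+2) = 4 × 0.51839^3 × 0.48161^1 = 0.268365
P(M+4) = 6 × 0.51839^2 × 0.48161^2 = 0.373986
P(M+6) = 4 × 0.51839^1 × 0.48161^3 = 0.231634
P(M+8) = 0.48161^4 = 0.053800
The M+4 peak is largest (0.373986); scaling to 100 gives 19.31 : 71.76 : 100.00 : 61.94 : 14.39.

19.31 : 71.76 : 100.00 : 61.94 : 14.39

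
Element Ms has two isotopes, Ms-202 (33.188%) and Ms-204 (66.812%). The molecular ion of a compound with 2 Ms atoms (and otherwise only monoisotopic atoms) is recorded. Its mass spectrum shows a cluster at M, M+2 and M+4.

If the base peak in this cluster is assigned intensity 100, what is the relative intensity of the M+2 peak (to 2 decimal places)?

99.35

Binomial terms of (0.33188 + 0.66812)^2: M 0.1101, M+2 0.4435, M+4 0.4464 → M+4 is the base peak.
P(M+4) = C(2,2) × 0.33188^0 × 0.66812^2 = 1 × 1.0000 × 0.44638433 = 0.446384 (base)
P(M+2) = C(2,1) × 0.33188^1 × 0.66812^1 = 2 × 0.33188 × 0.66812 = 0.443471
Relative intensity = 0.443471 / 0.446384 × 100 = 99.35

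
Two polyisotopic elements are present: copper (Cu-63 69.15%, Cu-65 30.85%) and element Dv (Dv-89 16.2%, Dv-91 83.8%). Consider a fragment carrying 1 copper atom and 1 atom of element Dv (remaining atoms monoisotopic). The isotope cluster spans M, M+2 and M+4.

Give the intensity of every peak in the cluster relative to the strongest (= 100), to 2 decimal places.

17.80 : 100.00 : 41.07

Copper pattern (n=1): 0.6915 : 0.3085
Element Dv pattern (n=1): 0.1620 : 0.8380
Convolve the two distributions (both contribute in 2-u steps):
  M: 0.6915×0.1620 = 0.112023
  M+2: 0.6915×0.8380 + 0.3085×0.1620 = 0.629454
  M+4: 0.3085×0.8380 = 0.258523
Scale to base peak (0.629454) = 100: 17.80 : 100.00 : 41.07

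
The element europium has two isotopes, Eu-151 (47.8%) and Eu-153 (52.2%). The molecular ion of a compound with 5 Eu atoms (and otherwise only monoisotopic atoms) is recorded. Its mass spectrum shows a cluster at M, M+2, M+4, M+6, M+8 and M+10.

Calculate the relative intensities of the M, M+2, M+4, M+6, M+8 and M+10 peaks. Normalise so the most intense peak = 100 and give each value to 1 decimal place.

7.7 : 41.9 : 91.6 : 100.0 : 54.6 : 11.9

The 5 Eu atoms are independent, so intensities follow the terms of (0.478 + 0.522)^5.
P(M) = 0.478^5 = 0.024954
P(M+2) = 5 × 0.478^4 × 0.522^1 = 0.136255
P(M+4) = 10 × 0.478^3 × 0.522^2 = 0.297594
P(M+6) = 10 × 0.478^2 × 0.522^3 = 0.324988
P(M+8) = 5 × 0.478^1 × 0.522^4 = 0.177452
P(M+10) = 0.522^5 = 0.038757
The M+6 peak is largest (0.324988); scaling to 100 gives 7.7 : 41.9 : 91.6 : 100.0 : 54.6 : 11.9.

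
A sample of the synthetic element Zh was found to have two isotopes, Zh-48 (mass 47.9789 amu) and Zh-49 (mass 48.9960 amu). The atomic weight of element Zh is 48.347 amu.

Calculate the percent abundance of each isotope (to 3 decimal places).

Zh-48: 63.809%, Zh-49: 36.191%

Let x be the fractional abundance of Zh-48; then Zh-49 has abundance 1 − x.
47.9789·x + 48.9960·(1 − x) = 48.347
(47.9789 − 48.9960)·x = 48.347 − 48.9960
x = -0.6490 / -1.0171 = 0.63809 → 63.809% Zh-48, 36.191% Zh-49.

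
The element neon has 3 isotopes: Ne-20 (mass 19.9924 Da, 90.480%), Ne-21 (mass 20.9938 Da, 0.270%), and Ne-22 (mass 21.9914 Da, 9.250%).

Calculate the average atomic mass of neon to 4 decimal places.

20.1800 Da

Weight each isotope mass by its fractional abundance: 0.90480 × 19.9924 + 0.00270 × 20.9938 + 0.09250 × 21.9914
= 18.08912 + 0.05668 + 2.03420 = 20.18000 Da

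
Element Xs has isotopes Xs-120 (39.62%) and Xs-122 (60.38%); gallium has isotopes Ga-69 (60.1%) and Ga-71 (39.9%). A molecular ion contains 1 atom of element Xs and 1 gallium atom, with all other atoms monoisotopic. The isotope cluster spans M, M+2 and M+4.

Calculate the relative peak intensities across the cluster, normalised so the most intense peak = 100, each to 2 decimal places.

45.71 : 100.00 : 46.24

Element Xs pattern (n=1): 0.3962 : 0.6038
Gallium pattern (n=1): 0.6010 : 0.3990
Convolve the two distributions (both contribute in 2-u steps):
  M: 0.3962×0.6010 = 0.238116
  M+2: 0.3962×0.3990 + 0.6038×0.6010 = 0.520968
  M+4: 0.6038×0.3990 = 0.240916
Scale to base peak (0.520968) = 100: 45.71 : 100.00 : 46.24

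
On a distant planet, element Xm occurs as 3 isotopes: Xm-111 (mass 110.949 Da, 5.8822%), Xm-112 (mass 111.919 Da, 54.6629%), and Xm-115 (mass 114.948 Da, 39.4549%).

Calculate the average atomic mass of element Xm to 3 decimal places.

113.057 Da

The abundance-weighted mean is 0.058822 × 110.949 + 0.546629 × 111.919 + 0.394549 × 114.948
= 6.5262 + 61.1782 + 45.3526 = 113.0570 Da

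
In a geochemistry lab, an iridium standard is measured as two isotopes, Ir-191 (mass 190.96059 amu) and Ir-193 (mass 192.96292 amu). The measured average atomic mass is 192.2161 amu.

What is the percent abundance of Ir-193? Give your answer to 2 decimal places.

Let x be the fractional abundance of Ir-191; then Ir-193 has abundance 1 − x.
190.96059·x + 192.96292·(1 − x) = 192.2161
(190.96059 − 192.96292)·x = 192.2161 − 192.96292
x = -0.74682 / -2.00233 = 0.37298 → 37.30% Ir-191, 62.70% Ir-193.

62.70%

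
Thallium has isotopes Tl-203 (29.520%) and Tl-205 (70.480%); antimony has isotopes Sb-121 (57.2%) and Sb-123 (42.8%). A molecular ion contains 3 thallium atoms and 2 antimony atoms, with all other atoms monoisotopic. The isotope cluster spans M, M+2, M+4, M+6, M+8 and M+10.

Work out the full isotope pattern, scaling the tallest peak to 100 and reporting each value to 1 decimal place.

Thallium pattern (n=3): 0.02572463 : 0.18425524 : 0.43991564 : 0.35010449
Antimony pattern (n=2): 0.327184 : 0.489632 : 0.183184
Convolve the two distributions (both contribute in 2-u steps):
  M: 0.02572463×0.327184 = 0.008417
  M+2: 0.02572463×0.489632 + 0.18425524×0.327184 = 0.072881
  M+4: 0.02572463×0.183184 + 0.18425524×0.489632 + 0.43991564×0.327184 = 0.238863
  M+6: 0.18425524×0.183184 + 0.43991564×0.489632 + 0.35010449×0.327184 = 0.363698
  M+8: 0.43991564×0.183184 + 0.35010449×0.489632 = 0.252008
  M+10: 0.35010449×0.183184 = 0.064134
Scale to base peak (0.363698) = 100: 2.3 : 20.0 : 65.7 : 100.0 : 69.3 : 17.6

2.3 : 20.0 : 65.7 : 100.0 : 69.3 : 17.6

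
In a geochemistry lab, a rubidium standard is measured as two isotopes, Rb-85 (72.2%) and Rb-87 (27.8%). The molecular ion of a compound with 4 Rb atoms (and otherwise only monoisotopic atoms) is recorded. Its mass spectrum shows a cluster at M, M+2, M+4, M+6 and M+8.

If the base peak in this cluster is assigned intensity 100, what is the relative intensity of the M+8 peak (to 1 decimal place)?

1.4

Binomial terms of (0.722 + 0.278)^4: M 0.2717, M+2 0.4185, M+4 0.2417, M+6 0.0620, M+8 0.0060 → M+2 is the base peak.
P(M+2) = C(4,1) × 0.722^3 × 0.278^1 = 4 × 0.37636705 × 0.2780 = 0.418520 (base)
P(M+8) = C(4,4) × 0.722^0 × 0.278^4 = 1 × 1.0000 × 0.00597282 = 0.005973
Relative intensity = 0.005973 / 0.418520 × 100 = 1.4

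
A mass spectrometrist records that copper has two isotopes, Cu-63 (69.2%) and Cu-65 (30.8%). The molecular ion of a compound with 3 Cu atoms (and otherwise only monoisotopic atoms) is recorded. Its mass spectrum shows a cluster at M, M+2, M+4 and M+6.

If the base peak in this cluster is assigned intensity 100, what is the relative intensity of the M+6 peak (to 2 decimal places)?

6.60

Term probabilities: M 0.3314, M+2 0.4425, M+4 0.1969, M+6 0.0292. Base peak = M+2.
P(M+2) = C(3,1) × 0.692^2 × 0.308^1 = 3 × 0.478864 × 0.3080 = 0.442470 (base)
P(M+6) = C(3,3) × 0.692^0 × 0.308^3 = 1 × 1.0000 × 0.02921811 = 0.029218
Relative intensity = 0.029218 / 0.442470 × 100 = 6.60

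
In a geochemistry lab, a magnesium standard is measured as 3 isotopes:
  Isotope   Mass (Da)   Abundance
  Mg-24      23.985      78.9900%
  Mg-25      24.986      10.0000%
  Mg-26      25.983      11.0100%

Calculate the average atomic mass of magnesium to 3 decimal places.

The abundance-weighted mean is 0.789900 × 23.985 + 0.100000 × 24.986 + 0.110100 × 25.983
= 18.9458 + 2.4986 + 2.8607 = 24.3051 Da

24.305 Da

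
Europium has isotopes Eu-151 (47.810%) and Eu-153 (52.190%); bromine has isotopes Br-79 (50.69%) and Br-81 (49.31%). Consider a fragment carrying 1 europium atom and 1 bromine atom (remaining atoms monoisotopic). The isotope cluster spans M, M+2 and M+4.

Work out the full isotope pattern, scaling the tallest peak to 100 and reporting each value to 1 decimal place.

Europium pattern (n=1): 0.4781 : 0.5219
Bromine pattern (n=1): 0.5069 : 0.4931
Convolve the two distributions (both contribute in 2-u steps):
  M: 0.4781×0.5069 = 0.242349
  M+2: 0.4781×0.4931 + 0.5219×0.5069 = 0.500302
  M+4: 0.5219×0.4931 = 0.257349
Scale to base peak (0.500302) = 100: 48.4 : 100.0 : 51.4

48.4 : 100.0 : 51.4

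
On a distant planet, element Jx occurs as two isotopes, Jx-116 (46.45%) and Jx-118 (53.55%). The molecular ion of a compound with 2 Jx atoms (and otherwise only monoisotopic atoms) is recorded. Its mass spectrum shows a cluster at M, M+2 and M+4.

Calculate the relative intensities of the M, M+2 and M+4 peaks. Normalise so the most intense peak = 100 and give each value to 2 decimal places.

Expanding (0.4645 + 0.5355)^2:
P(M) = 0.4645^2 = 0.215760
P(M+2) = 2 × 0.4645^1 × 0.5355^1 = 0.497480
P(M+4) = 0.5355^2 = 0.286760
The M+2 peak is largest (0.497480); scaling to 100 gives 43.37 : 100.00 : 57.64.

43.37 : 100.00 : 57.64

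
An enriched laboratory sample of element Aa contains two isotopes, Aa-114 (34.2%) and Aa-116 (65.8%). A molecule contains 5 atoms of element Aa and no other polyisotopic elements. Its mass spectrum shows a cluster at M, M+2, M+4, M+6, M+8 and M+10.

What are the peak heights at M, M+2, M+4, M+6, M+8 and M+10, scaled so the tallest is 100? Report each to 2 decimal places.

1.40 : 13.51 : 51.98 : 100.00 : 96.20 : 37.02

Expanding (0.342 + 0.658)^5:
P(M) = 0.342^5 = 0.004679
P(M+2) = 5 × 0.342^4 × 0.658^1 = 0.045009
P(M+4) = 10 × 0.342^3 × 0.658^2 = 0.173193
P(M+6) = 10 × 0.342^2 × 0.658^3 = 0.333219
P(M+8) = 5 × 0.342^1 × 0.658^4 = 0.320553
P(M+10) = 0.658^5 = 0.123347
The M+6 peak is largest (0.333219); scaling to 100 gives 1.40 : 13.51 : 51.98 : 100.00 : 96.20 : 37.02.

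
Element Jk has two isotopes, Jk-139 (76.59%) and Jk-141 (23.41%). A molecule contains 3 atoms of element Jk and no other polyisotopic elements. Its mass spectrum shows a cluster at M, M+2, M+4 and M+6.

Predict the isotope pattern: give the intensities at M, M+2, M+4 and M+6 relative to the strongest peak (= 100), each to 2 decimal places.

100.00 : 91.70 : 28.03 : 2.86

Expanding (0.7659 + 0.2341)^3:
P(M) = 0.7659^3 = 0.449279
P(M+2) = 3 × 0.7659^2 × 0.2341^1 = 0.411971
P(M+4) = 3 × 0.7659^1 × 0.2341^2 = 0.125920
P(M+6) = 0.2341^3 = 0.012829
The M peak is largest (0.449279); scaling to 100 gives 100.00 : 91.70 : 28.03 : 2.86.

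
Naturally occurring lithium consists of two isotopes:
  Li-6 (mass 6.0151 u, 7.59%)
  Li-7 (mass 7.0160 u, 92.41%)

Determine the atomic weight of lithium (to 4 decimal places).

The abundance-weighted mean is 0.0759 × 6.0151 + 0.9241 × 7.0160
= 0.45655 + 6.48349 = 6.94004 u

6.9400 u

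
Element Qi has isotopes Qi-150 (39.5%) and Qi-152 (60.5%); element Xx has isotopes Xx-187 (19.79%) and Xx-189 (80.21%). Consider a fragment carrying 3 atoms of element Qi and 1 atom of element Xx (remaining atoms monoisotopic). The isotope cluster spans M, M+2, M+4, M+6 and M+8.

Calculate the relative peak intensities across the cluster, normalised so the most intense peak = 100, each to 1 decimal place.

3.1 : 26.9 : 79.9 : 100.0 : 45.3

Element Qi pattern (n=3): 0.06162988 : 0.28318538 : 0.43373963 : 0.22144512
Element Xx pattern (n=1): 0.1979 : 0.8021
Convolve the two distributions (both contribute in 2-u steps):
  M: 0.06162988×0.1979 = 0.012197
  M+2: 0.06162988×0.8021 + 0.28318538×0.1979 = 0.105476
  M+4: 0.28318538×0.8021 + 0.43373963×0.1979 = 0.312980
  M+6: 0.43373963×0.8021 + 0.22144512×0.1979 = 0.391727
  M+8: 0.22144512×0.8021 = 0.177621
Scale to base peak (0.391727) = 100: 3.1 : 26.9 : 79.9 : 100.0 : 45.3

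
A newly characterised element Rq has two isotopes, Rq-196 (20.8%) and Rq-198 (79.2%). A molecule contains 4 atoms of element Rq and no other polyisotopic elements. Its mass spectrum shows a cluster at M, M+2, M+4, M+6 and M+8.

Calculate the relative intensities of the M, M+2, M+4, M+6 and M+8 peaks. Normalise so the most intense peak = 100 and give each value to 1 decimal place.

Each Rq atom is independently Rq-196 (p = 0.208) or Rq-198 (q = 0.792); the cluster is the binomial expansion (p + q)^4.
P(M) = 0.208^4 = 0.001872
P(M+2) = 4 × 0.208^3 × 0.792^1 = 0.028509
P(M+4) = 6 × 0.208^2 × 0.792^2 = 0.162828
P(M+6) = 4 × 0.208^1 × 0.792^3 = 0.413332
P(M+8) = 0.792^4 = 0.393460
The M+6 peak is largest (0.413332); scaling to 100 gives 0.5 : 6.9 : 39.4 : 100.0 : 95.2.

0.5 : 6.9 : 39.4 : 100.0 : 95.2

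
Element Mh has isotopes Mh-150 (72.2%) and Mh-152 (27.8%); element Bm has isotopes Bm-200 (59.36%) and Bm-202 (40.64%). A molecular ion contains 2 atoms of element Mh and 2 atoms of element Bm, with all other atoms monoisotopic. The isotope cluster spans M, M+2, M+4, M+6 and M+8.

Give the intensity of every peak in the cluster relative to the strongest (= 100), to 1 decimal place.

46.7 : 100.0 : 78.1 : 26.4 : 3.2

Element Mh pattern (n=2): 0.521284 : 0.401432 : 0.077284
Element Bm pattern (n=2): 0.35236096 : 0.48247808 : 0.16516096
Convolve the two distributions (both contribute in 2-u steps):
  M: 0.521284×0.35236096 = 0.183680
  M+2: 0.521284×0.48247808 + 0.401432×0.35236096 = 0.392957
  M+4: 0.521284×0.16516096 + 0.401432×0.48247808 + 0.077284×0.35236096 = 0.307010
  M+6: 0.401432×0.16516096 + 0.077284×0.48247808 = 0.103589
  M+8: 0.077284×0.16516096 = 0.012764
Scale to base peak (0.392957) = 100: 46.7 : 100.0 : 78.1 : 26.4 : 3.2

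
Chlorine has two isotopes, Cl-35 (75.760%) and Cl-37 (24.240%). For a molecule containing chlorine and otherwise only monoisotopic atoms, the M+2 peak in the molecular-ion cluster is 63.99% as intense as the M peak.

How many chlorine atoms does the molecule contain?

2

For n independent Cl atoms, I(M+2)/I(M) = n · (abundance Cl-37) / (abundance Cl-35) = n · 0.24240/0.75760.
n = 0.6399 × 0.75760/0.24240 = 2.00 ≈ 2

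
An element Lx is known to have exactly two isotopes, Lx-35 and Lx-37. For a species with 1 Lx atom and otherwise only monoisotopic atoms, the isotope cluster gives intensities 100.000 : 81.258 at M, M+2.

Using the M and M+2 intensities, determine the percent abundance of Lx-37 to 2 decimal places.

44.83%

If p is the fraction of Lx that is Lx-35, then I(M+2)/I(M) = [C(1,1)·p^0·(1−p)] / p^1 = 1·(1−p)/p = 81.258/100.000 = 0.8126
(1−p)/p = 0.8126/1 = 0.8126  ⇒  p = 1/(1 + 0.8126) = 0.5517
Lx-35: 55.17%, Lx-37: 44.83%.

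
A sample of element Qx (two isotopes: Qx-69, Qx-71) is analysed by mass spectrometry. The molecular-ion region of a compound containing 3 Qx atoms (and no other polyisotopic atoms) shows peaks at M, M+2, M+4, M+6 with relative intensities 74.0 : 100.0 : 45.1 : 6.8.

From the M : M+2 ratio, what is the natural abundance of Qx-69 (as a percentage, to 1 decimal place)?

68.9%

If p is the fraction of Qx that is Qx-69, then I(M+2)/I(M) = [C(3,1)·p^2·(1−p)] / p^3 = 3·(1−p)/p = 100.0/74.0 = 1.3514
(1−p)/p = 1.3514/3 = 0.4505  ⇒  p = 1/(1 + 0.4505) = 0.6894
Qx-69: 68.9%, Qx-71: 31.1%.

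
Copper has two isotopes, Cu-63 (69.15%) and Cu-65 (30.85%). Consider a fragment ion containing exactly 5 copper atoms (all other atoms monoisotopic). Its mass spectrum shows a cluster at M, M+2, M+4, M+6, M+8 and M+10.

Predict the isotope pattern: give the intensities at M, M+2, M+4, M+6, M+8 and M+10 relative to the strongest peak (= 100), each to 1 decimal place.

44.8 : 100.0 : 89.2 : 39.8 : 8.9 : 0.8

The 5 Cu atoms are independent, so intensities follow the terms of (0.6915 + 0.3085)^5.
P(M) = 0.6915^5 = 0.158111
P(M+2) = 5 × 0.6915^4 × 0.3085^1 = 0.352691
P(M+4) = 10 × 0.6915^3 × 0.3085^2 = 0.314693
P(M+6) = 10 × 0.6915^2 × 0.3085^3 = 0.140394
P(M+8) = 5 × 0.6915^1 × 0.3085^4 = 0.031317
P(M+10) = 0.3085^5 = 0.002794
The M+2 peak is largest (0.352691); scaling to 100 gives 44.8 : 100.0 : 89.2 : 39.8 : 8.9 : 0.8.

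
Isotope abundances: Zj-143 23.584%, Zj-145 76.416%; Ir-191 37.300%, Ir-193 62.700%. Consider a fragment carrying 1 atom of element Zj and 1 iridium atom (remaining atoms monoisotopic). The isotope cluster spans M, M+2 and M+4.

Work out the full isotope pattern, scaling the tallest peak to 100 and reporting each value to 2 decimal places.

Element Zj pattern (n=1): 0.23584 : 0.76416
Iridium pattern (n=1): 0.3730 : 0.6270
Convolve the two distributions (both contribute in 2-u steps):
  M: 0.23584×0.3730 = 0.087968
  M+2: 0.23584×0.6270 + 0.76416×0.3730 = 0.432903
  M+4: 0.76416×0.6270 = 0.479128
Scale to base peak (0.479128) = 100: 18.36 : 90.35 : 100.00

18.36 : 90.35 : 100.00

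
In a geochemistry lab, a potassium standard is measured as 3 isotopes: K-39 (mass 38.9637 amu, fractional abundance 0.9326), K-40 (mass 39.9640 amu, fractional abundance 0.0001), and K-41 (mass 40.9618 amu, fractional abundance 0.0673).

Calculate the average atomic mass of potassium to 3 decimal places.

Ar = Σ fᵢ·mᵢ = 0.9326 × 38.9637 + 0.0001 × 39.9640 + 0.0673 × 40.9618
= 36.33755 + 0.00400 + 2.75673 = 39.09828 amu

39.098 amu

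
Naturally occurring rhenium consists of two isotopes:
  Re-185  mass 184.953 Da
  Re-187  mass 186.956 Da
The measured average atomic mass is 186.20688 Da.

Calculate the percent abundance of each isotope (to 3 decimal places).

Writing the weighted mean with unknown fraction x of Re-185:
184.953·x + 186.956·(1 − x) = 186.20688
(184.953 − 186.956)·x = 186.20688 − 186.956
x = -0.74912 / -2.003 = 0.37400 → 37.400% Re-185, 62.600% Re-187.

Re-185: 37.400%, Re-187: 62.600%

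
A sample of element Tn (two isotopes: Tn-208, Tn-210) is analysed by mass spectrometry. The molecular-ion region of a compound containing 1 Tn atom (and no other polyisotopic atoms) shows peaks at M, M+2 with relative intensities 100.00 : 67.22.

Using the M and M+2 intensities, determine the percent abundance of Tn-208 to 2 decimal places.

59.80%

If p is the fraction of Tn that is Tn-208, then I(M+2)/I(M) = [C(1,1)·p^0·(1−p)] / p^1 = 1·(1−p)/p = 67.22/100.00 = 0.6722
(1−p)/p = 0.6722/1 = 0.6722  ⇒  p = 1/(1 + 0.6722) = 0.5980
Tn-208: 59.80%, Tn-210: 40.20%.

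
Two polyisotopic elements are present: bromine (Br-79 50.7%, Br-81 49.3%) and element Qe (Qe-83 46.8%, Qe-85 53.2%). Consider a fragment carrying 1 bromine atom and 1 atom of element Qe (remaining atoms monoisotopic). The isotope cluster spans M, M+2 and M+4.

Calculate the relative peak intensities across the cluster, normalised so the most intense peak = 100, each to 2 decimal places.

Bromine pattern (n=1): 0.5070 : 0.4930
Element Qe pattern (n=1): 0.4680 : 0.5320
Convolve the two distributions (both contribute in 2-u steps):
  M: 0.5070×0.4680 = 0.237276
  M+2: 0.5070×0.5320 + 0.4930×0.4680 = 0.500448
  M+4: 0.4930×0.5320 = 0.262276
Scale to base peak (0.500448) = 100: 47.41 : 100.00 : 52.41

47.41 : 100.00 : 52.41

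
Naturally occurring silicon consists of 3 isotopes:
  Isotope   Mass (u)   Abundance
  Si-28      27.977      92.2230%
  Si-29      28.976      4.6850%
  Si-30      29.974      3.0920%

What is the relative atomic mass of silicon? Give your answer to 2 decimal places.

28.09 u

Average mass = Σ (abundance × isotope mass) = 0.922230 × 27.977 + 0.046850 × 28.976 + 0.030920 × 29.974
= 25.8012 + 1.3575 + 0.9268 = 28.0855 u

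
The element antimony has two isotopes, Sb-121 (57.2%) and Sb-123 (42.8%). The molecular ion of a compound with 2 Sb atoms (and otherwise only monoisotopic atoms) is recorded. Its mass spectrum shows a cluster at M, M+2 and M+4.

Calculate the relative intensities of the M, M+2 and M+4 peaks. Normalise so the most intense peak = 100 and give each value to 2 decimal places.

The 2 Sb atoms are independent, so intensities follow the terms of (0.572 + 0.428)^2.
P(M) = 0.572^2 = 0.327184
P(M+2) = 2 × 0.572^1 × 0.428^1 = 0.489632
P(M+4) = 0.428^2 = 0.183184
The M+2 peak is largest (0.489632); scaling to 100 gives 66.82 : 100.00 : 37.41.

66.82 : 100.00 : 37.41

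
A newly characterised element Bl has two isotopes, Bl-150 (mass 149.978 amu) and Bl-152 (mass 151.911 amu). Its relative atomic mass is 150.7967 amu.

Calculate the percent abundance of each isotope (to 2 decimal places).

Bl-150: 57.65%, Bl-152: 42.35%

With x = fraction of Bl-150 (so Bl-152 is 1 − x):
149.978·x + 151.911·(1 − x) = 150.7967
(149.978 − 151.911)·x = 150.7967 − 151.911
x = -1.1143 / -1.933 = 0.57646 → 57.65% Bl-150, 42.35% Bl-152.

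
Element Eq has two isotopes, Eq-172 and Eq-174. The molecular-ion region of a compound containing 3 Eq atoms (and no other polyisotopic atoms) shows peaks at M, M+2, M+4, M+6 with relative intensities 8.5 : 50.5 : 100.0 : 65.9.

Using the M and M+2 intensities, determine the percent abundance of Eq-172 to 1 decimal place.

If p is the fraction of Eq that is Eq-172, then I(M+2)/I(M) = [C(3,1)·p^2·(1−p)] / p^3 = 3·(1−p)/p = 50.5/8.5 = 5.9412
(1−p)/p = 5.9412/3 = 1.9804  ⇒  p = 1/(1 + 1.9804) = 0.3355
Eq-172: 33.6%, Eq-174: 66.4%.

33.6%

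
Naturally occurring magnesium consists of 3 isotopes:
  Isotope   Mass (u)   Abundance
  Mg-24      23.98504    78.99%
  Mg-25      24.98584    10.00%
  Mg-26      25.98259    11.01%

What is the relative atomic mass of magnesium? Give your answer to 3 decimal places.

24.305 u

The abundance-weighted mean is 0.7899 × 23.98504 + 0.1000 × 24.98584 + 0.1101 × 25.98259
= 18.945783 + 2.498584 + 2.860683 = 24.305050 u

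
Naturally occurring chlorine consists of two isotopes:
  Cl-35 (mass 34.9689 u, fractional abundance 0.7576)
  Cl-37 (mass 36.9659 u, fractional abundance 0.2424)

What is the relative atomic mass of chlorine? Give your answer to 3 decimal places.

Weight each isotope mass by its fractional abundance: 0.7576 × 34.9689 + 0.2424 × 36.9659
= 26.49244 + 8.96053 = 35.45297 u

35.453 u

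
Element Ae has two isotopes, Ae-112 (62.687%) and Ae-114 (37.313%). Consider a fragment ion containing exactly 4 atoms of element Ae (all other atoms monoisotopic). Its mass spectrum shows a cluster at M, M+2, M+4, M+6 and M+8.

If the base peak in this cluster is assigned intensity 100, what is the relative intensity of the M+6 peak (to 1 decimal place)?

Binomial terms of (0.62687 + 0.37313)^4: M 0.1544, M+2 0.3677, M+4 0.3283, M+6 0.1303, M+8 0.0194 → M+2 is the base peak.
P(M+2) = C(4,1) × 0.62687^3 × 0.37313^1 = 4 × 0.24633859 × 0.37313 = 0.367665 (base)
P(M+6) = C(4,3) × 0.62687^1 × 0.37313^3 = 4 × 0.62687 × 0.0519494 = 0.130262
Relative intensity = 0.130262 / 0.367665 × 100 = 35.4

35.4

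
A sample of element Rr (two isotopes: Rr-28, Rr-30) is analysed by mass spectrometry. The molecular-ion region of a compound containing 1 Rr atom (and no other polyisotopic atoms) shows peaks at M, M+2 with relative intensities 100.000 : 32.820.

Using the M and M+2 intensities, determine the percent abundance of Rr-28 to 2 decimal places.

75.29%

Write p for the Rr-28 fraction. I(M+2)/I(M) = [C(1,1)·p^0·(1−p)] / p^1 = 1·(1−p)/p = 32.820/100.000 = 0.3282
(1−p)/p = 0.3282/1 = 0.3282  ⇒  p = 1/(1 + 0.3282) = 0.7529
Rr-28: 75.29%, Rr-30: 24.71%.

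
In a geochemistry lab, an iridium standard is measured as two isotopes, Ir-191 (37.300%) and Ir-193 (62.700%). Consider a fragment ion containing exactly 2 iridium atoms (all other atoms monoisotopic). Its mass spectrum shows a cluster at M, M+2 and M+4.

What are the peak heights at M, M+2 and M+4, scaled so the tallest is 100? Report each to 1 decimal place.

29.7 : 100.0 : 84.0

The 2 Ir atoms are independent, so intensities follow the terms of (0.37300 + 0.62700)^2.
P(M) = 0.37300^2 = 0.139129
P(M+2) = 2 × 0.37300^1 × 0.62700^1 = 0.467742
P(M+4) = 0.62700^2 = 0.393129
The M+2 peak is largest (0.467742); scaling to 100 gives 29.7 : 100.0 : 84.0.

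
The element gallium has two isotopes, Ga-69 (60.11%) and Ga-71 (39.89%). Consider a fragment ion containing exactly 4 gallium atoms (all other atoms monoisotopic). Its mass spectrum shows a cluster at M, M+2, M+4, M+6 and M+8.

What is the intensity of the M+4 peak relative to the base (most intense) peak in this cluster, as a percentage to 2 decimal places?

99.54%

Binomial terms of (0.6011 + 0.3989)^4: M 0.1306, M+2 0.3465, M+4 0.3450, M+6 0.1526, M+8 0.0253 → M+2 is the base peak.
P(M+2) = C(4,1) × 0.6011^3 × 0.3989^1 = 4 × 0.21719018 × 0.3989 = 0.346549 (base)
P(M+4) = C(4,2) × 0.6011^2 × 0.3989^2 = 6 × 0.36132121 × 0.15912121 = 0.344963
Relative intensity = 0.344963 / 0.346549 × 100 = 99.54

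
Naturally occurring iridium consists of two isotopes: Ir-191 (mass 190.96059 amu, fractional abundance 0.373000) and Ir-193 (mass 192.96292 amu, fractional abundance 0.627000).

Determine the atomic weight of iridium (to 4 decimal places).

192.2161 amu

The abundance-weighted mean is 0.373000 × 190.96059 + 0.627000 × 192.96292
= 71.228300 + 120.987751 = 192.216051 amu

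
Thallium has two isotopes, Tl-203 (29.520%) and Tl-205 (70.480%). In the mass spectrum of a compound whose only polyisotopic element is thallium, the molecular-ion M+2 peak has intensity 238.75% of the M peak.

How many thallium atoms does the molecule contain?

1

The M+2/M ratio from n Tl atoms is n · q/p = n · 0.70480/0.29520.
n = 2.3875 × 0.29520/0.70480 = 1.00 ≈ 1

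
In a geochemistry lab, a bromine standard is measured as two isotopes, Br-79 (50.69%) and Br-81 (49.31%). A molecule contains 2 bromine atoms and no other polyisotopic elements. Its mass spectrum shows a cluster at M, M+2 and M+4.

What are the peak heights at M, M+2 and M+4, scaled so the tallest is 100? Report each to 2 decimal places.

51.40 : 100.00 : 48.64

Each Br atom is independently Br-79 (p = 0.5069) or Br-81 (q = 0.4931); the cluster is the binomial expansion (p + q)^2.
P(M) = 0.5069^2 = 0.256948
P(M+2) = 2 × 0.5069^1 × 0.4931^1 = 0.499905
P(M+4) = 0.4931^2 = 0.243148
The M+2 peak is largest (0.499905); scaling to 100 gives 51.40 : 100.00 : 48.64.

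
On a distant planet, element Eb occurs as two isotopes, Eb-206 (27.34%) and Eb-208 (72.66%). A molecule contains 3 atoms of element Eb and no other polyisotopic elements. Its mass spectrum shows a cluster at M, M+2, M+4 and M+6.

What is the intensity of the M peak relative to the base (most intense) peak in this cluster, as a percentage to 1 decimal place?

(0.2734 + 0.7266)^3 gives M 0.0204, M+2 0.1629, M+4 0.4330, M+6 0.3836; the largest is M+4.
P(M+4) = C(3,2) × 0.2734^1 × 0.7266^2 = 3 × 0.2734 × 0.52794756 = 0.433023 (base)
P(M) = C(3,0) × 0.2734^3 × 0.7266^0 = 1 × 0.02043598 × 1.0000 = 0.020436
Relative intensity = 0.020436 / 0.433023 × 100 = 4.7

4.7%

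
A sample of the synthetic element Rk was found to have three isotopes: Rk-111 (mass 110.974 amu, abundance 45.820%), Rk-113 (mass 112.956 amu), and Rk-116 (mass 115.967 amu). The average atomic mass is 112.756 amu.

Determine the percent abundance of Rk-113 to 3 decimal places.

30.661%

The remaining 54.180% is split between Rk-113 (fraction x) and Rk-116 (fraction 0.54180 − x).
Substituting: 112.956x + 115.967(0.54180 − x) = 61.9077132
(112.956 − 115.967)x = -0.9232074  ⇒  x = 0.30661, y = 0.23519
Rk-113: 30.661%, Rk-116: 23.519%.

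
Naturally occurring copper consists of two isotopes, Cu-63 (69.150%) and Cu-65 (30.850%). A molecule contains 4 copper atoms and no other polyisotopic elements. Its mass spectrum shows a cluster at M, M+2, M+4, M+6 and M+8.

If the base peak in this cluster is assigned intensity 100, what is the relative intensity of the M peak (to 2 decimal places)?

56.04

Term probabilities: M 0.2286, M+2 0.4080, M+4 0.2731, M+6 0.0812, M+8 0.0091. Base peak = M+2.
P(M+2) = C(4,1) × 0.69150^3 × 0.30850^1 = 4 × 0.33065611 × 0.3085 = 0.408030 (base)
P(M) = C(4,0) × 0.69150^4 × 0.30850^0 = 1 × 0.2286487 × 1.0000 = 0.228649
Relative intensity = 0.228649 / 0.408030 × 100 = 56.04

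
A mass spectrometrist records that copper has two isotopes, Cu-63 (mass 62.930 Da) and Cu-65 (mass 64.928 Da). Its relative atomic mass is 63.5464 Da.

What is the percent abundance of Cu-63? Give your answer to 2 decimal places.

With x = fraction of Cu-63 (so Cu-65 is 1 − x):
62.930·x + 64.928·(1 − x) = 63.5464
(62.930 − 64.928)·x = 63.5464 − 64.928
x = -1.3816 / -1.998 = 0.69149 → 69.15% Cu-63, 30.85% Cu-65.

69.15%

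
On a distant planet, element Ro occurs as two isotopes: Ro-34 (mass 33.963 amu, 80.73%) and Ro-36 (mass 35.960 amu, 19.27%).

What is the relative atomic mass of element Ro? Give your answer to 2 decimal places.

Average mass = Σ (abundance × isotope mass) = 0.8073 × 33.963 + 0.1927 × 35.960
= 27.4183 + 6.9295 = 34.3478 amu

34.35 amu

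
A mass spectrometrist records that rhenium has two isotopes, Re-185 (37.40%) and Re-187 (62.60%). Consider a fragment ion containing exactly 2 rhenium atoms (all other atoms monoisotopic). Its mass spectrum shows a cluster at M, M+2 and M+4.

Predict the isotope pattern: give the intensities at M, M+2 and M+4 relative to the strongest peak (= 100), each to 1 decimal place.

29.9 : 100.0 : 83.7

Each Re atom is independently Re-185 (p = 0.3740) or Re-187 (q = 0.6260); the cluster is the binomial expansion (p + q)^2.
P(M) = 0.3740^2 = 0.139876
P(M+2) = 2 × 0.3740^1 × 0.6260^1 = 0.468248
P(M+4) = 0.6260^2 = 0.391876
The M+2 peak is largest (0.468248); scaling to 100 gives 29.9 : 100.0 : 83.7.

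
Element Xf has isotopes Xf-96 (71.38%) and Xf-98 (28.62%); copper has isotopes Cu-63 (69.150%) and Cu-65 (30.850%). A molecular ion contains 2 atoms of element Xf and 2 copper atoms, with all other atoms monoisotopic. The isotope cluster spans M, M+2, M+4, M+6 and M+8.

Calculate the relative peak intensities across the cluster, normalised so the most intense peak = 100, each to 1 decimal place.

59.0 : 100.0 : 63.5 : 17.9 : 1.9

Element Xf pattern (n=2): 0.50951044 : 0.40857912 : 0.08191044
Copper pattern (n=2): 0.47817225 : 0.4266555 : 0.09517225
Convolve the two distributions (both contribute in 2-u steps):
  M: 0.50951044×0.47817225 = 0.243634
  M+2: 0.50951044×0.4266555 + 0.40857912×0.47817225 = 0.412757
  M+4: 0.50951044×0.09517225 + 0.40857912×0.4266555 + 0.08191044×0.47817225 = 0.261981
  M+6: 0.40857912×0.09517225 + 0.08191044×0.4266555 = 0.073833
  M+8: 0.08191044×0.09517225 = 0.007796
Scale to base peak (0.412757) = 100: 59.0 : 100.0 : 63.5 : 17.9 : 1.9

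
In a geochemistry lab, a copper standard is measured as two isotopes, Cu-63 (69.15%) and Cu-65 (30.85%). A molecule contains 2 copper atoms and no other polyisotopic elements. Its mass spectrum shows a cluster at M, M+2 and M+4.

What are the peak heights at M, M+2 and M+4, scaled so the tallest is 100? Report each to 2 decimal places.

Each Cu atom is independently Cu-63 (p = 0.6915) or Cu-65 (q = 0.3085); the cluster is the binomial expansion (p + q)^2.
P(M) = 0.6915^2 = 0.478172
P(M+2) = 2 × 0.6915^1 × 0.3085^1 = 0.426656
P(M+4) = 0.3085^2 = 0.095172
The M peak is largest (0.478172); scaling to 100 gives 100.00 : 89.23 : 19.90.

100.00 : 89.23 : 19.90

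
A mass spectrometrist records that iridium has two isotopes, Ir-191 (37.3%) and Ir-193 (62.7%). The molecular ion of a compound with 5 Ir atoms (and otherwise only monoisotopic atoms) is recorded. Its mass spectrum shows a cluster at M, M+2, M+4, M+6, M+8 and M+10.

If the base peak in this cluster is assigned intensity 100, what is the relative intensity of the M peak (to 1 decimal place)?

2.1

Term probabilities: M 0.0072, M+2 0.0607, M+4 0.2040, M+6 0.3429, M+8 0.2882, M+10 0.0969. Base peak = M+6.
P(M+6) = C(5,3) × 0.373^2 × 0.627^3 = 10 × 0.139129 × 0.24649188 = 0.342942 (base)
P(M) = C(5,0) × 0.373^5 × 0.627^0 = 1 × 0.00722012 × 1.0000 = 0.007220
Relative intensity = 0.007220 / 0.342942 × 100 = 2.1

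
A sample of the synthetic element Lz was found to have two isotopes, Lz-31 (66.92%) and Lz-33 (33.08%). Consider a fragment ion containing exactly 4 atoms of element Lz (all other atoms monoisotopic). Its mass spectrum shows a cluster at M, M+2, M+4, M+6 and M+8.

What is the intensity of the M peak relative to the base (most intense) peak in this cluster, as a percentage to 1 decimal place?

50.6%

Term probabilities: M 0.2006, M+2 0.3965, M+4 0.2940, M+6 0.0969, M+8 0.0120. Base peak = M+2.
P(M+2) = C(4,1) × 0.6692^3 × 0.3308^1 = 4 × 0.29968693 × 0.3308 = 0.396546 (base)
P(M) = C(4,0) × 0.6692^4 × 0.3308^0 = 1 × 0.20055049 × 1.0000 = 0.200550
Relative intensity = 0.200550 / 0.396546 × 100 = 50.6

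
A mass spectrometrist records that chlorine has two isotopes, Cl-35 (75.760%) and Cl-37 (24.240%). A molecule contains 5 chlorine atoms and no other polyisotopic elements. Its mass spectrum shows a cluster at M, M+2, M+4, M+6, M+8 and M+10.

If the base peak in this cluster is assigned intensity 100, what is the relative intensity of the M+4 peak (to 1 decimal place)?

Binomial terms of (0.75760 + 0.24240)^5: M 0.2496, M+2 0.3993, M+4 0.2555, M+6 0.0817, M+8 0.0131, M+10 0.0008 → M+2 is the base peak.
P(M+2) = C(5,1) × 0.75760^4 × 0.24240^1 = 5 × 0.32942751 × 0.2424 = 0.399266 (base)
P(M+4) = C(5,2) × 0.75760^3 × 0.24240^2 = 10 × 0.4348304 × 0.05875776 = 0.255497
Relative intensity = 0.255497 / 0.399266 × 100 = 64.0

64.0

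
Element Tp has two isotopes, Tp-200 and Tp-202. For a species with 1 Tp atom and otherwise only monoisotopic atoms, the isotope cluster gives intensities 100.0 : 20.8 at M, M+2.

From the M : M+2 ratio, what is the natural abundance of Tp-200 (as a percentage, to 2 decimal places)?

Let p = fractional abundance of Tp-200. I(M+2)/I(M) = [C(1,1)·p^0·(1−p)] / p^1 = 1·(1−p)/p = 20.8/100.0 = 0.2080
(1−p)/p = 0.2080/1 = 0.2080  ⇒  p = 1/(1 + 0.2080) = 0.8278
Tp-200: 82.78%, Tp-202: 17.22%.

82.78%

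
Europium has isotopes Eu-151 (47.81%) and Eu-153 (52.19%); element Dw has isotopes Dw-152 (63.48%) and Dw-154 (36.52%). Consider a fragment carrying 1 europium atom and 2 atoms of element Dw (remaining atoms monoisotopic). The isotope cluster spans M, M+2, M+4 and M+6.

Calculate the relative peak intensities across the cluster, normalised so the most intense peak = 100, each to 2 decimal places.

Europium pattern (n=1): 0.4781 : 0.5219
Element Dw pattern (n=2): 0.40297104 : 0.46365792 : 0.13337104
Convolve the two distributions (both contribute in 2-u steps):
  M: 0.4781×0.40297104 = 0.192660
  M+2: 0.4781×0.46365792 + 0.5219×0.40297104 = 0.431985
  M+4: 0.4781×0.13337104 + 0.5219×0.46365792 = 0.305748
  M+6: 0.5219×0.13337104 = 0.069606
Scale to base peak (0.431985) = 100: 44.60 : 100.00 : 70.78 : 16.11

44.60 : 100.00 : 70.78 : 16.11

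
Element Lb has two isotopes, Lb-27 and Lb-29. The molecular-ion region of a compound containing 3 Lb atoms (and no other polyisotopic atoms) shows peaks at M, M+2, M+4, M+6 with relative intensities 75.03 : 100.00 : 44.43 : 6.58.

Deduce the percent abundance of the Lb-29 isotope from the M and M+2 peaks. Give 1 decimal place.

30.8%

Let p = fractional abundance of Lb-27. I(M+2)/I(M) = [C(3,1)·p^2·(1−p)] / p^3 = 3·(1−p)/p = 100.00/75.03 = 1.3328
(1−p)/p = 1.3328/3 = 0.4443  ⇒  p = 1/(1 + 0.4443) = 0.6924
Lb-27: 69.2%, Lb-29: 30.8%.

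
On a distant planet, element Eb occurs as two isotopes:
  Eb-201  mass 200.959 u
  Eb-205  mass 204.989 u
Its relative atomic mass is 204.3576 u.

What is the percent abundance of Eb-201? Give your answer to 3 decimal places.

15.667%

Writing the weighted mean with unknown fraction x of Eb-201:
200.959·x + 204.989·(1 − x) = 204.3576
(200.959 − 204.989)·x = 204.3576 − 204.989
x = -0.6314 / -4.030 = 0.15667 → 15.667% Eb-201, 84.333% Eb-205.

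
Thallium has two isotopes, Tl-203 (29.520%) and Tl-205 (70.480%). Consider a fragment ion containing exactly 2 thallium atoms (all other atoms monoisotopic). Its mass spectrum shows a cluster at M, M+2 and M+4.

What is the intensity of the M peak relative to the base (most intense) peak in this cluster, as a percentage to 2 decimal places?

17.54%

Binomial terms of (0.29520 + 0.70480)^2: M 0.0871, M+2 0.4161, M+4 0.4967 → M+4 is the base peak.
P(M+4) = C(2,2) × 0.29520^0 × 0.70480^2 = 1 × 1.0000 × 0.49674304 = 0.496743 (base)
P(M) = C(2,0) × 0.29520^2 × 0.70480^0 = 1 × 0.08714304 × 1.0000 = 0.087143
Relative intensity = 0.087143 / 0.496743 × 100 = 17.54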